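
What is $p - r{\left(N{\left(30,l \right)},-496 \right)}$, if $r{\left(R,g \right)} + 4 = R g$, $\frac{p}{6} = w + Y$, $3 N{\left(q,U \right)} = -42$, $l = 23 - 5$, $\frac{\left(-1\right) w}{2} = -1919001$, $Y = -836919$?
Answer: $17999558$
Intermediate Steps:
$w = 3838002$ ($w = \left(-2\right) \left(-1919001\right) = 3838002$)
$l = 18$ ($l = 23 - 5 = 18$)
$N{\left(q,U \right)} = -14$ ($N{\left(q,U \right)} = \frac{1}{3} \left(-42\right) = -14$)
$p = 18006498$ ($p = 6 \left(3838002 - 836919\right) = 6 \cdot 3001083 = 18006498$)
$r{\left(R,g \right)} = -4 + R g$
$p - r{\left(N{\left(30,l \right)},-496 \right)} = 18006498 - \left(-4 - -6944\right) = 18006498 - \left(-4 + 6944\right) = 18006498 - 6940 = 17999558$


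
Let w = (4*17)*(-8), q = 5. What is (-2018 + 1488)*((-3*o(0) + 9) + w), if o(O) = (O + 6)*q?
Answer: 331250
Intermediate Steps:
o(O) = 30 + 5*O (o(O) = (O + 6)*5 = (6 + O)*5 = 30 + 5*O)
w = -544 (w = 68*(-8) = -544)
(-2018 + 1488)*((-3*o(0) + 9) + w) = (-2018 + 1488)*((-3*(30 + 5*0) + 9) - 544) = -530*((-3*(30 + 0) + 9) - 544) = -530*((-3*30 + 9) - 544) = -530*((-90 + 9) - 544) = -530*(-81 - 544) = -530*(-625) = 331250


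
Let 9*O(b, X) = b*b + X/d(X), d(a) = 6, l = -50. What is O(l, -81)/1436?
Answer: 4973/25848 ≈ 0.19239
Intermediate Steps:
O(b, X) = b**2/9 + X/54 (O(b, X) = (b*b + X/6)/9 = (b**2 + X/6)/9 = b**2/9 + X/54)
O(l, -81)/1436 = ((1/9)*(-50)**2 + (1/54)*(-81))/1436 = ((1/9)*2500 - 3/2)*(1/1436) = (2500/9 - 3/2)*(1/1436) = (4973/18)*(1/1436) = 4973/25848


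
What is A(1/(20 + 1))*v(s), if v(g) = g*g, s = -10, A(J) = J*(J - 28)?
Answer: -58700/441 ≈ -133.11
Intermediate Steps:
A(J) = J*(-28 + J)
v(g) = g²
A(1/(20 + 1))*v(s) = ((-28 + 1/(20 + 1))/(20 + 1))*(-10)² = ((-28 + 1/21)/21)*100 = ((1/21)*(-587/21))*100 = -587/441*100 = -58700/441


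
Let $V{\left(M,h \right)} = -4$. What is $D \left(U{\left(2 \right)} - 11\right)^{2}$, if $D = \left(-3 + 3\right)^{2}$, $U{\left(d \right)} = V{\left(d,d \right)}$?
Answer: $0$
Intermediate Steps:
$U{\left(d \right)} = -4$
$D = 0$ ($D = 0^{2} = 0$)
$D \left(U{\left(2 \right)} - 11\right)^{2} = 0 \left(-4 - 11\right)^{2} = 0 \left(-15\right)^{2} = 0 \cdot 225 = 0$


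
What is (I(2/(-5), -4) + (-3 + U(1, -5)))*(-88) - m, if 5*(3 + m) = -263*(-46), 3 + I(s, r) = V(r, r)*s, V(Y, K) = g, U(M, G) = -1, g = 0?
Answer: -9003/5 ≈ -1800.6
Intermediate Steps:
V(Y, K) = 0
I(s, r) = -3 (I(s, r) = -3 + 0*s = -3 + 0 = -3)
m = 12083/5 (m = -3 + (-263*(-46))/5 = -3 + (⅕)*12098 = -3 + 12098/5 = 12083/5 ≈ 2416.6)
(I(2/(-5), -4) + (-3 + U(1, -5)))*(-88) - m = (-3 + (-3 - 1))*(-88) - 1*12083/5 = (-3 - 4)*(-88) - 12083/5 = -7*(-88) - 12083/5 = 616 - 12083/5 = -9003/5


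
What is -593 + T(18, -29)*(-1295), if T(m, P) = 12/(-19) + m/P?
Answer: 566807/551 ≈ 1028.7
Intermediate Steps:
T(m, P) = -12/19 + m/P (T(m, P) = 12*(-1/19) + m/P = -12/19 + m/P)
-593 + T(18, -29)*(-1295) = -593 + (-12/19 + 18/(-29))*(-1295) = -593 + (-12/19 + 18*(-1/29))*(-1295) = -593 + (-12/19 - 18/29)*(-1295) = -593 - 690/551*(-1295) = -593 + 893550/551 = 566807/551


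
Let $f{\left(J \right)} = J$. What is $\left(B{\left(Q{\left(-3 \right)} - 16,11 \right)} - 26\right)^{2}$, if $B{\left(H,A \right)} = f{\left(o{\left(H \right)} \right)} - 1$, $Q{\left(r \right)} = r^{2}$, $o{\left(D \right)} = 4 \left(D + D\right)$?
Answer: $6889$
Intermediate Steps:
$o{\left(D \right)} = 8 D$ ($o{\left(D \right)} = 4 \cdot 2 D = 8 D$)
$B{\left(H,A \right)} = -1 + 8 H$ ($B{\left(H,A \right)} = 8 H - 1 = -1 + 8 H$)
$\left(B{\left(Q{\left(-3 \right)} - 16,11 \right)} - 26\right)^{2} = \left(\left(-1 + 8 \left(\left(-3\right)^{2} - 16\right)\right) - 26\right)^{2} = \left(\left(-1 + 8 \left(9 - 16\right)\right) - 26\right)^{2} = \left(\left(-1 + 8 \left(-7\right)\right) - 26\right)^{2} = \left(\left(-1 - 56\right) - 26\right)^{2} = \left(-57 - 26\right)^{2} = \left(-83\right)^{2} = 6889$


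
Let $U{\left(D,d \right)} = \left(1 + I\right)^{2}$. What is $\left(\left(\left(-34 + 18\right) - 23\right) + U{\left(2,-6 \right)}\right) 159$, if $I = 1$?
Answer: $-5565$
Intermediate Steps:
$U{\left(D,d \right)} = 4$ ($U{\left(D,d \right)} = \left(1 + 1\right)^{2} = 2^{2} = 4$)
$\left(\left(\left(-34 + 18\right) - 23\right) + U{\left(2,-6 \right)}\right) 159 = \left(\left(\left(-34 + 18\right) - 23\right) + 4\right) 159 = \left(\left(-16 - 23\right) + 4\right) 159 = \left(-39 + 4\right) 159 = \left(-35\right) 159 = -5565$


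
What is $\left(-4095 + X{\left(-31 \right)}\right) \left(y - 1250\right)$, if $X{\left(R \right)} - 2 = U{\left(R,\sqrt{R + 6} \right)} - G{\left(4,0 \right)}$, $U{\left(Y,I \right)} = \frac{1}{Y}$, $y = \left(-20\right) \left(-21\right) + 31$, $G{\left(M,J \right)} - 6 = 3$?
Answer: $\frac{101603237}{31} \approx 3.2775 \cdot 10^{6}$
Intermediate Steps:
$G{\left(M,J \right)} = 9$ ($G{\left(M,J \right)} = 6 + 3 = 9$)
$y = 451$ ($y = 420 + 31 = 451$)
$X{\left(R \right)} = -7 + \frac{1}{R}$ ($X{\left(R \right)} = 2 + \left(\frac{1}{R} - 9\right) = 2 - \left(9 - \frac{1}{R}\right) = -7 + \frac{1}{R}$)
$\left(-4095 + X{\left(-31 \right)}\right) \left(y - 1250\right) = \left(-4095 - \left(7 - \frac{1}{-31}\right)\right) \left(451 - 1250\right) = \left(-4095 - \frac{218}{31}\right) \left(-799\right) = \left(- \frac{127163}{31}\right) \left(-799\right) = \frac{101603237}{31}$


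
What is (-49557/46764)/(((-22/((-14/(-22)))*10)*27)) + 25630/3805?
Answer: 5221021106633/775093659120 ≈ 6.7360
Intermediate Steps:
(-49557/46764)/(((-22/((-14/(-22)))*10)*27)) + 25630/3805 = (-49557*1/46764)/(((-22/((-14*(-1/22)))*10)*27)) + 25630*(1/3805) = -16519/(15588*((-22/7/11*10)*27)) + 5126/761 = -16519/(15588*((-22*11/7*10)*27)) + 5126/761 = -16519/(15588*(-242/7*10*27)) + 5126/761 = -16519/(15588*((-2420/7*27))) + 5126/761 = -16519/(15588*(-65340/7)) + 5126/761 = -16519/15588*(-7/65340) + 5126/761 = 115633/1018519920 + 5126/761 = 5221021106633/775093659120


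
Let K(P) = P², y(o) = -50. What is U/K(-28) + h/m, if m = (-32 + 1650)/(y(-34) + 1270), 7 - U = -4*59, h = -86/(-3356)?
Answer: 175218653/532140784 ≈ 0.32927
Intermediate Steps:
h = 43/1678 (h = -86*(-1/3356) = 43/1678 ≈ 0.025626)
U = 243 (U = 7 - (-4)*59 = 7 - 1*(-236) = 7 + 236 = 243)
m = 809/610 (m = (-32 + 1650)/(-50 + 1270) = 1618/1220 = 1618*(1/1220) = 809/610 ≈ 1.3262)
U/K(-28) + h/m = 243/((-28)²) + 43/(1678*(809/610)) = 243/784 + (43/1678)*(610/809) = 243*(1/784) + 13115/678751 = 243/784 + 13115/678751 = 175218653/532140784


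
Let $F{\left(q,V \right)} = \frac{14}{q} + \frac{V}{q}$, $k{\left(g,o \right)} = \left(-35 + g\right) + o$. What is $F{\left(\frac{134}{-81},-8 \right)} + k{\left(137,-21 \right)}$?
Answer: $\frac{5184}{67} \approx 77.373$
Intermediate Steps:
$k{\left(g,o \right)} = -35 + g + o$
$F{\left(\frac{134}{-81},-8 \right)} + k{\left(137,-21 \right)} = \frac{14 - 8}{134 \frac{1}{-81}} - -81 = \frac{1}{134 \left(- \frac{1}{81}\right)} 6 + 81 = \frac{1}{- \frac{134}{81}} \cdot 6 + 81 = \left(- \frac{81}{134}\right) 6 + 81 = - \frac{243}{67} + 81 = \frac{5184}{67}$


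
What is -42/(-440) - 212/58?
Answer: -22711/6380 ≈ -3.5597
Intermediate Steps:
-42/(-440) - 212/58 = -42*(-1/440) - 212*1/58 = 21/220 - 106/29 = -22711/6380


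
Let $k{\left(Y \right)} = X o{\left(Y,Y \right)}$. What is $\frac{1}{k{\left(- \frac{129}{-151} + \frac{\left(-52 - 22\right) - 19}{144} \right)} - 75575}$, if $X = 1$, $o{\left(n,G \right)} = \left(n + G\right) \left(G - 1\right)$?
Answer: $- \frac{26266752}{1985118451007} \approx -1.3232 \cdot 10^{-5}$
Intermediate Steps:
$o{\left(n,G \right)} = \left(-1 + G\right) \left(G + n\right)$ ($o{\left(n,G \right)} = \left(G + n\right) \left(-1 + G\right) = \left(-1 + G\right) \left(G + n\right)$)
$k{\left(Y \right)} = - 2 Y + 2 Y^{2}$ ($k{\left(Y \right)} = 1 \left(Y^{2} - Y - Y + Y Y\right) = 1 \left(Y^{2} - Y - Y + Y^{2}\right) = 1 \left(- 2 Y + 2 Y^{2}\right) = - 2 Y + 2 Y^{2}$)
$\frac{1}{k{\left(- \frac{129}{-151} + \frac{\left(-52 - 22\right) - 19}{144} \right)} - 75575} = \frac{1}{2 \left(- \frac{129}{-151} + \frac{\left(-52 - 22\right) - 19}{144}\right) \left(-1 + \left(- \frac{129}{-151} + \frac{\left(-52 - 22\right) - 19}{144}\right)\right) - 75575} = \frac{1}{2 \left(\left(-129\right) \left(- \frac{1}{151}\right) + \left(-74 - 19\right) \frac{1}{144}\right) \left(-1 + \left(\left(-129\right) \left(- \frac{1}{151}\right) + \left(-74 - 19\right) \frac{1}{144}\right)\right) - 75575} = \frac{1}{2 \left(\frac{129}{151} - \frac{31}{48}\right) \left(-1 + \left(\frac{129}{151} - \frac{31}{48}\right)\right) - 75575} = \frac{1}{2 \cdot \frac{1511}{7248} \left(-1 + \frac{1511}{7248}\right) - 75575} = \frac{1}{2 \cdot \frac{1511}{7248} \left(- \frac{5737}{7248}\right) - 75575} = \frac{1}{- \frac{8668607}{26266752} - 75575} = \frac{1}{- \frac{1985118451007}{26266752}} = - \frac{26266752}{1985118451007}$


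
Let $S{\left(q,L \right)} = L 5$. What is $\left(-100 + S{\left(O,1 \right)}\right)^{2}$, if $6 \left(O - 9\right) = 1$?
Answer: $9025$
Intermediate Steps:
$O = \frac{55}{6}$ ($O = 9 + \frac{1}{6} \cdot 1 = 9 + \frac{1}{6} = \frac{55}{6} \approx 9.1667$)
$S{\left(q,L \right)} = 5 L$
$\left(-100 + S{\left(O,1 \right)}\right)^{2} = \left(-100 + 5 \cdot 1\right)^{2} = \left(-100 + 5\right)^{2} = \left(-95\right)^{2} = 9025$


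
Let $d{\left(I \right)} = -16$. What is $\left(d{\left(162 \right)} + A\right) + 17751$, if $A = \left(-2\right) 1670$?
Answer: $14395$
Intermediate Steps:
$A = -3340$
$\left(d{\left(162 \right)} + A\right) + 17751 = \left(-16 - 3340\right) + 17751 = -3356 + 17751 = 14395$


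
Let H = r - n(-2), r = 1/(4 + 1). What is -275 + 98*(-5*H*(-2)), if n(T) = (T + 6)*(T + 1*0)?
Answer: 7761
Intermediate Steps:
n(T) = T*(6 + T) (n(T) = (6 + T)*(T + 0) = (6 + T)*T = T*(6 + T))
r = ⅕ (r = 1/5 = ⅕ ≈ 0.20000)
H = 41/5 (H = ⅕ - (-2)*(6 - 2) = ⅕ - (-2)*4 = ⅕ - 1*(-8) = ⅕ + 8 = 41/5 ≈ 8.2000)
-275 + 98*(-5*H*(-2)) = -275 + 98*(-5*41/5*(-2)) = -275 + 98*(-41*(-2)) = -275 + 98*82 = -275 + 8036 = 7761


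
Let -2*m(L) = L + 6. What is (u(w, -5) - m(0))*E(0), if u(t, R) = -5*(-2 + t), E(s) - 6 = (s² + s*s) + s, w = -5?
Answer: 228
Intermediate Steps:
E(s) = 6 + s + 2*s² (E(s) = 6 + ((s² + s*s) + s) = 6 + ((s² + s²) + s) = 6 + (2*s² + s) = 6 + (s + 2*s²) = 6 + s + 2*s²)
m(L) = -3 - L/2 (m(L) = -(L + 6)/2 = -(6 + L)/2 = -3 - L/2)
u(t, R) = 10 - 5*t
(u(w, -5) - m(0))*E(0) = ((10 - 5*(-5)) - (-3 - ½*0))*(6 + 0 + 2*0²) = ((10 + 25) - (-3 + 0))*(6 + 0 + 2*0) = (35 - 1*(-3))*(6 + 0 + 0) = (35 + 3)*6 = 38*6 = 228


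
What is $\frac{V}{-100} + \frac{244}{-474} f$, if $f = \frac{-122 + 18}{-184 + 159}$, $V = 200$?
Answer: $- \frac{24538}{5925} \approx -4.1414$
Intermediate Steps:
$f = \frac{104}{25}$ ($f = - \frac{104}{-25} = \left(-104\right) \left(- \frac{1}{25}\right) = \frac{104}{25} \approx 4.16$)
$\frac{V}{-100} + \frac{244}{-474} f = \frac{200}{-100} + \frac{244}{-474} \cdot \frac{104}{25} = 200 \left(- \frac{1}{100}\right) + 244 \left(- \frac{1}{474}\right) \frac{104}{25} = -2 - \frac{12688}{5925} = - \frac{24538}{5925}$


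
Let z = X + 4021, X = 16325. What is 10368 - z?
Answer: -9978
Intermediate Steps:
z = 20346 (z = 16325 + 4021 = 20346)
10368 - z = 10368 - 1*20346 = 10368 - 20346 = -9978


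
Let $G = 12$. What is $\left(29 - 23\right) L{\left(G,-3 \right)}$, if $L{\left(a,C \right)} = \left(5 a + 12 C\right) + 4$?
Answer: $168$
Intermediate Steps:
$L{\left(a,C \right)} = 4 + 5 a + 12 C$
$\left(29 - 23\right) L{\left(G,-3 \right)} = \left(29 - 23\right) \left(4 + 5 \cdot 12 + 12 \left(-3\right)\right) = 6 \left(4 + 60 - 36\right) = 6 \cdot 28 = 168$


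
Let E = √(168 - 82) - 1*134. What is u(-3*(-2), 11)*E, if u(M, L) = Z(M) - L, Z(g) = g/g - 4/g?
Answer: 4288/3 - 32*√86/3 ≈ 1330.4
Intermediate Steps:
Z(g) = 1 - 4/g
u(M, L) = -L + (-4 + M)/M (u(M, L) = (-4 + M)/M - L = -L + (-4 + M)/M)
E = -134 + √86 (E = √86 - 134 = -134 + √86 ≈ -124.73)
u(-3*(-2), 11)*E = (1 - 1*11 - 4/((-3*(-2))))*(-134 + √86) = (1 - 11 - 4/6)*(-134 + √86) = (1 - 11 - 4*⅙)*(-134 + √86) = (1 - 11 - ⅔)*(-134 + √86) = -32*(-134 + √86)/3 = 4288/3 - 32*√86/3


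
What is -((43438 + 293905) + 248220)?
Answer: -585563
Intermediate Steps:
-((43438 + 293905) + 248220) = -(337343 + 248220) = -1*585563 = -585563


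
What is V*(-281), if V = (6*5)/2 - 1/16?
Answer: -67159/16 ≈ -4197.4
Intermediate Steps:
V = 239/16 (V = 30*(½) - 1*1/16 = 15 - 1/16 = 239/16 ≈ 14.938)
V*(-281) = (239/16)*(-281) = -67159/16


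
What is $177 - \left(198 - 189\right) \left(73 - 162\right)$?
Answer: $978$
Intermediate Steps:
$177 - \left(198 - 189\right) \left(73 - 162\right) = 177 - 9 \left(-89\right) = 177 - -801 = 177 + 801 = 978$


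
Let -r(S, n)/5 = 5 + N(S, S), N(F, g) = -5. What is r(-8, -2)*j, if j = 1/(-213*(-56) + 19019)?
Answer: 0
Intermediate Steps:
r(S, n) = 0 (r(S, n) = -5*(5 - 5) = -5*0 = 0)
j = 1/30947 (j = 1/(11928 + 19019) = 1/30947 ≈ 3.2313e-5)
r(-8, -2)*j = 0*(1/30947) = 0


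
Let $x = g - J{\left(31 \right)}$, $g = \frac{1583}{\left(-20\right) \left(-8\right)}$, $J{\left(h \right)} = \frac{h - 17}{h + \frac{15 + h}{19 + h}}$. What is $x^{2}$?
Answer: $\frac{7435785361}{83174400} \approx 89.4$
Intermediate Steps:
$J{\left(h \right)} = \frac{-17 + h}{h + \frac{15 + h}{19 + h}}$
$g = \frac{1583}{160} \approx 9.8938$
$x = \frac{86231}{9120}$ ($x = \frac{1583}{160} - \frac{-323 + 31^{2} + 2 \cdot 31}{15 + 31^{2} + 20 \cdot 31} = \frac{1583}{160} - \frac{-323 + 961 + 62}{15 + 961 + 620} = \frac{1583}{160} - \frac{1}{1596} \cdot 700 = \frac{1583}{160} - \frac{25}{57} = \frac{86231}{9120} \approx 9.4552$)
$x^{2} = \left(\frac{86231}{9120}\right)^{2} = \frac{7435785361}{83174400}$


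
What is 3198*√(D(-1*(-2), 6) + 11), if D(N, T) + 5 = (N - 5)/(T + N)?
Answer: 4797*√10/2 ≈ 7584.7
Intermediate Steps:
D(N, T) = -5 + (-5 + N)/(N + T) (D(N, T) = -5 + (N - 5)/(T + N) = -5 + (-5 + N)/(N + T))
3198*√(D(-1*(-2), 6) + 11) = 3198*√((-5 - 5*6 - (-4)*(-2))/(-1*(-2) + 6) + 11) = 3198*√((-5 - 30 - 4*2)/(2 + 6) + 11) = 3198*√((-5 - 30 - 8)/8 + 11) = 3198*√((⅛)*(-43) + 11) = 3198*√(-43/8 + 11) = 3198*√(45/8) = 3198*(3*√10/4) = 4797*√10/2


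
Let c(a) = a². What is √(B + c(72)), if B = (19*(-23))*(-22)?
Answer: 7*√302 ≈ 121.65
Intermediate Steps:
B = 9614 (B = -437*(-22) = 9614)
√(B + c(72)) = √(9614 + 72²) = √(9614 + 5184) = √14798 = 7*√302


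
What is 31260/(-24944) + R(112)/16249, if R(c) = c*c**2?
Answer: 8634145073/101328764 ≈ 85.209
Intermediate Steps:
R(c) = c**3
31260/(-24944) + R(112)/16249 = 31260/(-24944) + 112**3/16249 = 31260*(-1/24944) + 1404928*(1/16249) = -7815/6236 + 1404928/16249 = 8634145073/101328764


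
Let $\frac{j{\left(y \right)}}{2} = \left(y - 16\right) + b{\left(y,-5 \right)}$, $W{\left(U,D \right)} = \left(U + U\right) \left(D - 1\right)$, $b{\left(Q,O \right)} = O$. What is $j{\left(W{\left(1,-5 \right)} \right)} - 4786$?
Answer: $-4852$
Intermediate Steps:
$W{\left(U,D \right)} = 2 U \left(-1 + D\right)$
$j{\left(y \right)} = -42 + 2 y$ ($j{\left(y \right)} = 2 \left(\left(y - 16\right) - 5\right) = 2 \left(\left(-16 + y\right) - 5\right) = 2 \left(-21 + y\right) = -42 + 2 y$)
$j{\left(W{\left(1,-5 \right)} \right)} - 4786 = \left(-42 + 2 \cdot 2 \cdot 1 \left(-1 - 5\right)\right) - 4786 = \left(-42 + 2 \cdot 2 \cdot 1 \left(-6\right)\right) - 4786 = \left(-42 + 2 \left(-12\right)\right) - 4786 = \left(-42 - 24\right) - 4786 = -66 - 4786 = -4852$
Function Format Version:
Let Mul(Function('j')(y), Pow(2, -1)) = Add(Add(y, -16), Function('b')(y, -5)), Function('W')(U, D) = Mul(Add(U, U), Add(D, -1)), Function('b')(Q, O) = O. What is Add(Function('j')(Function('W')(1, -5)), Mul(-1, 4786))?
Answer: -4852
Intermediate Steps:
Function('W')(U, D) = Mul(2, U, Add(-1, D)) (Function('W')(U, D) = Mul(Mul(2, U), Add(-1, D)) = Mul(2, U, Add(-1, D)))
Function('j')(y) = Add(-42, Mul(2, y)) (Function('j')(y) = Mul(2, Add(Add(y, -16), -5)) = Mul(2, Add(Add(-16, y), -5)) = Mul(2, Add(-21, y)) = Add(-42, Mul(2, y)))
Add(Function('j')(Function('W')(1, -5)), Mul(-1, 4786)) = Add(Add(-42, Mul(2, Mul(2, 1, Add(-1, -5)))), Mul(-1, 4786)) = Add(Add(-42, Mul(2, Mul(2, 1, -6))), -4786) = Add(Add(-42, Mul(2, -12)), -4786) = Add(Add(-42, -24), -4786) = Add(-66, -4786) = -4852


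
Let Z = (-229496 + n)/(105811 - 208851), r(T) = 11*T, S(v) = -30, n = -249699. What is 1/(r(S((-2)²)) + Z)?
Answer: -20608/6704801 ≈ -0.0030736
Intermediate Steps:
Z = 95839/20608 (Z = (-229496 - 249699)/(105811 - 208851) = -479195/(-103040) = -479195*(-1/103040) = 95839/20608 ≈ 4.6506)
1/(r(S((-2)²)) + Z) = 1/(11*(-30) + 95839/20608) = 1/(-330 + 95839/20608) = 1/(-6704801/20608) = -20608/6704801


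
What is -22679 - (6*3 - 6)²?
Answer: -22823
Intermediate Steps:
-22679 - (6*3 - 6)² = -22679 - (18 - 6)² = -22679 - 1*12² = -22679 - 1*144 = -22679 - 144 = -22823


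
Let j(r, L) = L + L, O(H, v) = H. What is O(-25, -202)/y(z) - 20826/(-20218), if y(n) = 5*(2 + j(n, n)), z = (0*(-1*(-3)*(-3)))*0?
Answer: -29719/20218 ≈ -1.4699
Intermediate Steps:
z = 0 (z = (0*(3*(-3)))*0 = (0*(-9))*0 = 0*0 = 0)
j(r, L) = 2*L
y(n) = 10 + 10*n (y(n) = 5*(2 + 2*n) = 10 + 10*n)
O(-25, -202)/y(z) - 20826/(-20218) = -25/(10 + 10*0) - 20826/(-20218) = -25/(10 + 0) - 20826*(-1/20218) = -25/10 + 10413/10109 = -25*1/10 + 10413/10109 = -5/2 + 10413/10109 = -29719/20218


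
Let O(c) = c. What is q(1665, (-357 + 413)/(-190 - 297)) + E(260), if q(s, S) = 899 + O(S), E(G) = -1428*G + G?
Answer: -180248983/487 ≈ -3.7012e+5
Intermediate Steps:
E(G) = -1427*G
q(s, S) = 899 + S
q(1665, (-357 + 413)/(-190 - 297)) + E(260) = (899 + (-357 + 413)/(-190 - 297)) - 1427*260 = (899 + 56/(-487)) - 371020 = (899 + 56*(-1/487)) - 371020 = (899 - 56/487) - 371020 = 437757/487 - 371020 = -180248983/487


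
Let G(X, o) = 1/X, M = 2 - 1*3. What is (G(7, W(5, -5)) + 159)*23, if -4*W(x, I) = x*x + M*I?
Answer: 25622/7 ≈ 3660.3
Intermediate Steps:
M = -1 (M = 2 - 3 = -1)
W(x, I) = -x²/4 + I/4 (W(x, I) = -(x*x - I)/4 = -(x² - I)/4 = -x²/4 + I/4)
(G(7, W(5, -5)) + 159)*23 = (1/7 + 159)*23 = (⅐ + 159)*23 = (1114/7)*23 = 25622/7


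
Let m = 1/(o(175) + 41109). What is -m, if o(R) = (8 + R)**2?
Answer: -1/74598 ≈ -1.3405e-5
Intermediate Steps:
m = 1/74598 (m = 1/((8 + 175)**2 + 41109) = 1/(183**2 + 41109) = 1/(33489 + 41109) = 1/74598 ≈ 1.3405e-5)
-m = -1*1/74598 = -1/74598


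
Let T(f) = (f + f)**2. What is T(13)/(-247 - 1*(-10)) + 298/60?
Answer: 5011/2370 ≈ 2.1143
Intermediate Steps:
T(f) = 4*f**2 (T(f) = (2*f)**2 = 4*f**2)
T(13)/(-247 - 1*(-10)) + 298/60 = (4*13**2)/(-247 - 1*(-10)) + 298/60 = (4*169)/(-247 + 10) + 298*(1/60) = 676/(-237) + 149/30 = 676*(-1/237) + 149/30 = -676/237 + 149/30 = 5011/2370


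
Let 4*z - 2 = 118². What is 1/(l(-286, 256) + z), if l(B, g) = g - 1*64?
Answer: 2/7347 ≈ 0.00027222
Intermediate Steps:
l(B, g) = -64 + g (l(B, g) = g - 64 = -64 + g)
z = 6963/2 (z = ½ + (¼)*118² = ½ + (¼)*13924 = ½ + 3481 = 6963/2 ≈ 3481.5)
1/(l(-286, 256) + z) = 1/((-64 + 256) + 6963/2) = 1/(192 + 6963/2) = 1/(7347/2) = 2/7347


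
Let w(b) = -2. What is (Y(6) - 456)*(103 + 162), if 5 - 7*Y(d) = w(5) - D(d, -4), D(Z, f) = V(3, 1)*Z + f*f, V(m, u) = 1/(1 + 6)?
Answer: -5876905/49 ≈ -1.1994e+5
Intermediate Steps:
V(m, u) = 1/7
D(Z, f) = f**2 + Z/7 (D(Z, f) = Z/7 + f*f = Z/7 + f**2 = f**2 + Z/7)
Y(d) = 23/7 + d/49 (Y(d) = 5/7 - (-2 - ((-4)**2 + d/7))/7 = 5/7 - (-2 - (16 + d/7))/7 = 5/7 - (-2 + (-16 - d/7))/7 = 5/7 - (-18 - d/7)/7 = 5/7 + (18/7 + d/49) = 23/7 + d/49)
(Y(6) - 456)*(103 + 162) = ((23/7 + (1/49)*6) - 456)*(103 + 162) = ((23/7 + 6/49) - 456)*265 = (167/49 - 456)*265 = -22177/49*265 = -5876905/49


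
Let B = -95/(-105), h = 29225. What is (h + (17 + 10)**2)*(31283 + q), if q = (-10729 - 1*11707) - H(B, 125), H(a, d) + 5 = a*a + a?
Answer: 116909623288/441 ≈ 2.6510e+8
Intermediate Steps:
B = 19/21 (B = -95*(-1/105) = 19/21 ≈ 0.90476)
H(a, d) = -5 + a + a**2 (H(a, d) = -5 + (a*a + a) = -5 + (a**2 + a) = -5 + (a + a**2) = -5 + a + a**2)
q = -9892831/441 (q = (-10729 - 1*11707) - (-5 + 19/21 + (19/21)**2) = (-10729 - 11707) - (-5 + 19/21 + 361/441) = -22436 - 1*(-1445/441) = -22436 + 1445/441 = -9892831/441 ≈ -22433.)
(h + (17 + 10)**2)*(31283 + q) = (29225 + (17 + 10)**2)*(31283 - 9892831/441) = (29225 + 27**2)*(3902972/441) = (29225 + 729)*(3902972/441) = 29954*(3902972/441) = 116909623288/441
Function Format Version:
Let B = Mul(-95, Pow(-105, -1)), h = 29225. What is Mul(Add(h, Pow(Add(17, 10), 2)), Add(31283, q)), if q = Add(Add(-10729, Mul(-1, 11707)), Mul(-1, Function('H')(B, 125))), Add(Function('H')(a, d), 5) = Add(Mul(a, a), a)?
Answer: Rational(116909623288, 441) ≈ 2.6510e+8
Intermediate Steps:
B = Rational(19, 21) (B = Mul(-95, Rational(-1, 105)) = Rational(19, 21) ≈ 0.90476)
Function('H')(a, d) = Add(-5, a, Pow(a, 2)) (Function('H')(a, d) = Add(-5, Add(Mul(a, a), a)) = Add(-5, Add(Pow(a, 2), a)) = Add(-5, Add(a, Pow(a, 2))) = Add(-5, a, Pow(a, 2)))
q = Rational(-9892831, 441) (q = Add(Add(-10729, Mul(-1, 11707)), Mul(-1, Add(-5, Rational(19, 21), Pow(Rational(19, 21), 2)))) = Add(Add(-10729, -11707), Mul(-1, Add(-5, Rational(19, 21), Rational(361, 441)))) = Add(-22436, Mul(-1, Rational(-1445, 441))) = Add(-22436, Rational(1445, 441)) = Rational(-9892831, 441) ≈ -22433.)
Mul(Add(h, Pow(Add(17, 10), 2)), Add(31283, q)) = Mul(Add(29225, Pow(Add(17, 10), 2)), Add(31283, Rational(-9892831, 441))) = Mul(Add(29225, Pow(27, 2)), Rational(3902972, 441)) = Mul(Add(29225, 729), Rational(3902972, 441)) = Mul(29954, Rational(3902972, 441)) = Rational(116909623288, 441)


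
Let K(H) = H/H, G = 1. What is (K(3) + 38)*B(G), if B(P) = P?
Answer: 39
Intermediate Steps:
K(H) = 1
(K(3) + 38)*B(G) = (1 + 38)*1 = 39*1 = 39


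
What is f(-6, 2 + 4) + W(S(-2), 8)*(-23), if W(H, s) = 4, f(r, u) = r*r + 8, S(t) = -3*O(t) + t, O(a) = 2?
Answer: -48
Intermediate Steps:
S(t) = -6 + t (S(t) = -3*2 + t = -6 + t)
f(r, u) = 8 + r² (f(r, u) = r² + 8 = 8 + r²)
f(-6, 2 + 4) + W(S(-2), 8)*(-23) = (8 + (-6)²) + 4*(-23) = (8 + 36) - 92 = 44 - 92 = -48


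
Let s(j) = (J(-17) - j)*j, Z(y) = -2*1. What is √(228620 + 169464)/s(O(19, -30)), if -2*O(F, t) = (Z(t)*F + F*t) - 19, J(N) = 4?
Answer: -8*√99521/388113 ≈ -0.0065026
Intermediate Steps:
Z(y) = -2
O(F, t) = 19/2 + F - F*t/2 (O(F, t) = -((-2*F + F*t) - 19)/2 = -(-19 - 2*F + F*t)/2 = 19/2 + F - F*t/2)
s(j) = j*(4 - j) (s(j) = (4 - j)*j = j*(4 - j))
√(228620 + 169464)/s(O(19, -30)) = √(228620 + 169464)/(((19/2 + 19 - ½*19*(-30))*(4 - (19/2 + 19 - ½*19*(-30))))) = √398084/(((19/2 + 19 + 285)*(4 - (19/2 + 19 + 285)))) = (2*√99521)/((627*(4 - 1*627/2)/2)) = (2*√99521)/((627*(4 - 627/2)/2)) = (2*√99521)/(((627/2)*(-619/2))) = (2*√99521)/(-388113/4) = (2*√99521)*(-4/388113) = -8*√99521/388113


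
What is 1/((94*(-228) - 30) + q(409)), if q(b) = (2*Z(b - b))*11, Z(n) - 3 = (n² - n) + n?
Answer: -1/21396 ≈ -4.6738e-5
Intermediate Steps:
Z(n) = 3 + n² (Z(n) = 3 + ((n² - n) + n) = 3 + n²)
q(b) = 66 (q(b) = (2*(3 + (b - b)²))*11 = (2*(3 + 0²))*11 = (2*(3 + 0))*11 = (2*3)*11 = 6*11 = 66)
1/((94*(-228) - 30) + q(409)) = 1/((94*(-228) - 30) + 66) = 1/((-21432 - 30) + 66) = 1/(-21462 + 66) = 1/(-21396) = -1/21396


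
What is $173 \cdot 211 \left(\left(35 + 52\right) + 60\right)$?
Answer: $5365941$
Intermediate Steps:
$173 \cdot 211 \left(\left(35 + 52\right) + 60\right) = 36503 \left(87 + 60\right) = 36503 \cdot 147 = 5365941$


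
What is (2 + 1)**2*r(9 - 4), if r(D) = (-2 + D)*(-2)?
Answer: -54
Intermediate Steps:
r(D) = 4 - 2*D
(2 + 1)**2*r(9 - 4) = (2 + 1)**2*(4 - 2*(9 - 4)) = 3**2*(4 - 2*5) = 9*(4 - 10) = 9*(-6) = -54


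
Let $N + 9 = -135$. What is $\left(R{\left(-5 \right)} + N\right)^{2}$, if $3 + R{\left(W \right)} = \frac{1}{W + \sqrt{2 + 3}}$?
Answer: $\frac{867303}{40} + \frac{589 \sqrt{5}}{40} \approx 21716.0$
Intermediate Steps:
$N = -144$ ($N = -9 - 135 = -144$)
$R{\left(W \right)} = -3 + \frac{1}{W + \sqrt{5}}$ ($R{\left(W \right)} = -3 + \frac{1}{W + \sqrt{2 + 3}} = -3 + \frac{1}{W + \sqrt{5}}$)
$\left(R{\left(-5 \right)} + N\right)^{2} = \left(\frac{1 - -15 - 3 \sqrt{5}}{-5 + \sqrt{5}} - 144\right)^{2} = \left(\frac{1 + 15 - 3 \sqrt{5}}{-5 + \sqrt{5}} - 144\right)^{2} = \left(\frac{16 - 3 \sqrt{5}}{-5 + \sqrt{5}} - 144\right)^{2} = \left(-144 + \frac{16 - 3 \sqrt{5}}{-5 + \sqrt{5}}\right)^{2}$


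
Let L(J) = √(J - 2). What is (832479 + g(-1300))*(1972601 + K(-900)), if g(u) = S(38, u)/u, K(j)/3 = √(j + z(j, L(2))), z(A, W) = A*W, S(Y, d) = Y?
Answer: 1067396752641931/650 + 4870001979*I/65 ≈ 1.6421e+12 + 7.4923e+7*I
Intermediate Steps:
L(J) = √(-2 + J)
K(j) = 3*√j (K(j) = 3*√(j + j*√(-2 + 2)) = 3*√(j + j*√0) = 3*√(j + j*0) = 3*√(j + 0) = 3*√j)
g(u) = 38/u
(832479 + g(-1300))*(1972601 + K(-900)) = (832479 + 38/(-1300))*(1972601 + 3*√(-900)) = (832479 + 38*(-1/1300))*(1972601 + 3*(30*I)) = (832479 - 19/650)*(1972601 + 90*I) = 541111331*(1972601 + 90*I)/650 = 1067396752641931/650 + 4870001979*I/65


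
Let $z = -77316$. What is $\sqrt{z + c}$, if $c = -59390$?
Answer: $i \sqrt{136706} \approx 369.74 i$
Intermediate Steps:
$\sqrt{z + c} = \sqrt{-77316 - 59390} = \sqrt{-136706} = i \sqrt{136706}$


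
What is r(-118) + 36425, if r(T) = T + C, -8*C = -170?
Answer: 145313/4 ≈ 36328.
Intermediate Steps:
C = 85/4 (C = -⅛*(-170) = 85/4 ≈ 21.250)
r(T) = 85/4 + T (r(T) = T + 85/4 = 85/4 + T)
r(-118) + 36425 = (85/4 - 118) + 36425 = -387/4 + 36425 = 145313/4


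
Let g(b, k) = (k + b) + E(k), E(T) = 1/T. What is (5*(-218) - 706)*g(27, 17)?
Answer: -1345204/17 ≈ -79130.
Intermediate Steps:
E(T) = 1/T
g(b, k) = b + k + 1/k (g(b, k) = (k + b) + 1/k = (b + k) + 1/k = b + k + 1/k)
(5*(-218) - 706)*g(27, 17) = (5*(-218) - 706)*(27 + 17 + 1/17) = (-1090 - 706)*(27 + 17 + 1/17) = -1796*749/17 = -1345204/17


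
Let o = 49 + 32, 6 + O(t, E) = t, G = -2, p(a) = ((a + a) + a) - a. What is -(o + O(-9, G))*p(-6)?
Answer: 792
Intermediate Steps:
p(a) = 2*a (p(a) = (2*a + a) - a = 3*a - a = 2*a)
O(t, E) = -6 + t
o = 81
-(o + O(-9, G))*p(-6) = -(81 + (-6 - 9))*2*(-6) = -(81 - 15)*(-12) = -66*(-12) = -1*(-792) = 792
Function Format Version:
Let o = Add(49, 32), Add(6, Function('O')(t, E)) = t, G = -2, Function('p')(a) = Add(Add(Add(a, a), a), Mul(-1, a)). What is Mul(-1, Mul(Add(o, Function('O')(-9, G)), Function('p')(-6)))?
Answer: 792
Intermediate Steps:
Function('p')(a) = Mul(2, a) (Function('p')(a) = Add(Add(Mul(2, a), a), Mul(-1, a)) = Add(Mul(3, a), Mul(-1, a)) = Mul(2, a))
Function('O')(t, E) = Add(-6, t)
o = 81
Mul(-1, Mul(Add(o, Function('O')(-9, G)), Function('p')(-6))) = Mul(-1, Mul(Add(81, Add(-6, -9)), Mul(2, -6))) = Mul(-1, Mul(Add(81, -15), -12)) = Mul(-1, Mul(66, -12)) = Mul(-1, -792) = 792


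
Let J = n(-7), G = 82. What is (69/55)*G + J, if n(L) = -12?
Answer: 4998/55 ≈ 90.873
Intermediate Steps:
J = -12
(69/55)*G + J = (69/55)*82 - 12 = 5658/55 - 12 = 4998/55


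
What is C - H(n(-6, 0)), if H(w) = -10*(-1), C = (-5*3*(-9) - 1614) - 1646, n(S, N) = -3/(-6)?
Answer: -3135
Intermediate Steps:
n(S, N) = 1/2 (n(S, N) = -3*(-1/6) = 1/2)
C = -3125 (C = (-15*(-9) - 1614) - 1646 = (135 - 1614) - 1646 = -1479 - 1646 = -3125)
H(w) = 10
C - H(n(-6, 0)) = -3125 - 1*10 = -3125 - 10 = -3135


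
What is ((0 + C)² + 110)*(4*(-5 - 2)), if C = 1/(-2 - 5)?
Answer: -21564/7 ≈ -3080.6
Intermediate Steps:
C = -⅐ (C = 1/(-7) = -⅐ ≈ -0.14286)
((0 + C)² + 110)*(4*(-5 - 2)) = ((0 - ⅐)² + 110)*(4*(-5 - 2)) = ((-⅐)² + 110)*(4*(-7)) = (1/49 + 110)*(-28) = (5391/49)*(-28) = -21564/7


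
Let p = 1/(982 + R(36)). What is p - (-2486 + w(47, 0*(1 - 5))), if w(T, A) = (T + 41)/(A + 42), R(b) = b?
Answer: 53100937/21378 ≈ 2483.9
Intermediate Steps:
w(T, A) = (41 + T)/(42 + A)
p = 1/1018 (p = 1/(982 + 36) = 1/1018 ≈ 0.00098232)
p - (-2486 + w(47, 0*(1 - 5))) = 1/1018 - (-2486 + (41 + 47)/(42 + 0*(1 - 5))) = 1/1018 - (-2486 + 88/(42 + 0*(-4))) = 1/1018 - (-2486 + 88/(42 + 0)) = 1/1018 - (-2486 + 88/42) = 1/1018 - (-2486 + (1/42)*88) = 1/1018 - (-2486 + 44/21) = 1/1018 - 1*(-52162/21) = 1/1018 + 52162/21 = 53100937/21378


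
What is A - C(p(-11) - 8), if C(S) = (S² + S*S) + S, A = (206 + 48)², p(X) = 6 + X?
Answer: 64191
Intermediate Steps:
A = 64516 (A = 254² = 64516)
C(S) = S + 2*S² (C(S) = (S² + S²) + S = 2*S² + S = S + 2*S²)
A - C(p(-11) - 8) = 64516 - ((6 - 11) - 8)*(1 + 2*((6 - 11) - 8)) = 64516 - (-5 - 8)*(1 + 2*(-5 - 8)) = 64516 - (-13)*(1 + 2*(-13)) = 64516 - (-13)*(1 - 26) = 64516 - (-13)*(-25) = 64516 - 1*325 = 64516 - 325 = 64191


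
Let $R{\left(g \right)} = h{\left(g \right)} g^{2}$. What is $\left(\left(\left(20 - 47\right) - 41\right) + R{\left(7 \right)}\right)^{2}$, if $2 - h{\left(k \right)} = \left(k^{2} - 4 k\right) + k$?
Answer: $1800964$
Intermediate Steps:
$h{\left(k \right)} = 2 - k^{2} + 3 k$ ($h{\left(k \right)} = 2 - \left(\left(k^{2} - 4 k\right) + k\right) = 2 - \left(k^{2} - 3 k\right) = 2 - k^{2} + 3 k$)
$R{\left(g \right)} = g^{2} \left(2 - g^{2} + 3 g\right)$ ($R{\left(g \right)} = \left(2 - g^{2} + 3 g\right) g^{2} = g^{2} \left(2 - g^{2} + 3 g\right)$)
$\left(\left(\left(20 - 47\right) - 41\right) + R{\left(7 \right)}\right)^{2} = \left(\left(\left(20 - 47\right) - 41\right) + 7^{2} \left(2 - 7^{2} + 3 \cdot 7\right)\right)^{2} = \left(\left(-27 - 41\right) + 49 \left(2 - 49 + 21\right)\right)^{2} = \left(-68 + 49 \left(2 - 49 + 21\right)\right)^{2} = \left(-68 + 49 \left(-26\right)\right)^{2} = \left(-68 - 1274\right)^{2} = \left(-1342\right)^{2} = 1800964$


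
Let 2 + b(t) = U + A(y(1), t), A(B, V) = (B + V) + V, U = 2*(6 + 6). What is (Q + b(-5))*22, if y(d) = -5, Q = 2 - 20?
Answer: -242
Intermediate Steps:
Q = -18
U = 24 (U = 2*12 = 24)
A(B, V) = B + 2*V
b(t) = 17 + 2*t (b(t) = -2 + (24 + (-5 + 2*t)) = -2 + (19 + 2*t) = 17 + 2*t)
(Q + b(-5))*22 = (-18 + (17 + 2*(-5)))*22 = (-18 + (17 - 10))*22 = (-18 + 7)*22 = -11*22 = -242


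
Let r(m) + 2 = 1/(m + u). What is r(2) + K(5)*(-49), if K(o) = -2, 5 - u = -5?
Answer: 1153/12 ≈ 96.083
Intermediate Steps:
u = 10 (u = 5 - 1*(-5) = 5 + 5 = 10)
r(m) = -2 + 1/(10 + m) (r(m) = -2 + 1/(m + 10) = -2 + 1/(10 + m))
r(2) + K(5)*(-49) = (-19 - 2*2)/(10 + 2) - 2*(-49) = (-19 - 4)/12 + 98 = (1/12)*(-23) + 98 = -23/12 + 98 = 1153/12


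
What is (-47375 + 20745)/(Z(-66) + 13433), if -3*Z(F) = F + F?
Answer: -26630/13477 ≈ -1.9760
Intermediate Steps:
Z(F) = -2*F/3 (Z(F) = -(F + F)/3 = -2*F/3)
(-47375 + 20745)/(Z(-66) + 13433) = (-47375 + 20745)/(-⅔*(-66) + 13433) = -26630/(44 + 13433) = -26630/13477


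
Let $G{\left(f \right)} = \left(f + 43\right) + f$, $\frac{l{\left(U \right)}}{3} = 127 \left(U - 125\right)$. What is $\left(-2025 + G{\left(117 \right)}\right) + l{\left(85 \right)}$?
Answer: $-16988$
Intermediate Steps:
$l{\left(U \right)} = -47625 + 381 U$ ($l{\left(U \right)} = 3 \cdot 127 \left(U - 125\right) = 3 \cdot 127 \left(-125 + U\right) = 3 \left(-15875 + 127 U\right) = -47625 + 381 U$)
$G{\left(f \right)} = 43 + 2 f$ ($G{\left(f \right)} = \left(43 + f\right) + f = 43 + 2 f$)
$\left(-2025 + G{\left(117 \right)}\right) + l{\left(85 \right)} = \left(-2025 + \left(43 + 2 \cdot 117\right)\right) + \left(-47625 + 381 \cdot 85\right) = \left(-2025 + \left(43 + 234\right)\right) + \left(-47625 + 32385\right) = \left(-2025 + 277\right) - 15240 = -1748 - 15240 = -16988$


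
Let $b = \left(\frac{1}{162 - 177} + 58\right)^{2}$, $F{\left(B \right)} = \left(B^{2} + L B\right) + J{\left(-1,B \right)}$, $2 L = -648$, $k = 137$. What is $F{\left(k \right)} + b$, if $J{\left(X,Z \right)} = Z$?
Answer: $- \frac{4978289}{225} \approx -22126.0$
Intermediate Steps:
$L = -324$ ($L = \frac{1}{2} \left(-648\right) = -324$)
$F{\left(B \right)} = B^{2} - 323 B$ ($F{\left(B \right)} = \left(B^{2} - 324 B\right) + B = B^{2} - 323 B$)
$b = \frac{755161}{225}$ ($b = \left(\frac{1}{-15} + 58\right)^{2} = \left(- \frac{1}{15} + 58\right)^{2} = \left(\frac{869}{15}\right)^{2} = \frac{755161}{225} \approx 3356.3$)
$F{\left(k \right)} + b = 137 \left(-323 + 137\right) + \frac{755161}{225} = 137 \left(-186\right) + \frac{755161}{225} = -25482 + \frac{755161}{225} = - \frac{4978289}{225}$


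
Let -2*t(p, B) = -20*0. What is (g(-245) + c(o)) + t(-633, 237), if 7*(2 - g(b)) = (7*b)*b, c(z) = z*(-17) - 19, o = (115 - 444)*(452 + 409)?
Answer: 4755531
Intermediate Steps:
t(p, B) = 0 (t(p, B) = -(-10)*0 = -½*0 = 0)
o = -283269 (o = -329*861 = -283269)
c(z) = -19 - 17*z (c(z) = -17*z - 19 = -19 - 17*z)
g(b) = 2 - b² (g(b) = 2 - 7*b*b/7 = 2 - b²)
(g(-245) + c(o)) + t(-633, 237) = ((2 - 1*(-245)²) + (-19 - 17*(-283269))) + 0 = ((2 - 1*60025) + (-19 + 4815573)) + 0 = ((2 - 60025) + 4815554) + 0 = (-60023 + 4815554) + 0 = 4755531 + 0 = 4755531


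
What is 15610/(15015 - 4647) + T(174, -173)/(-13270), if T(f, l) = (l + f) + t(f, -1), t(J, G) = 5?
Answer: 51770623/34395840 ≈ 1.5051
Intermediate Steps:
T(f, l) = 5 + f + l (T(f, l) = (l + f) + 5 = (f + l) + 5 = 5 + f + l)
15610/(15015 - 4647) + T(174, -173)/(-13270) = 15610/(15015 - 4647) + (5 + 174 - 173)/(-13270) = 15610/10368 + 6*(-1/13270) = 15610*(1/10368) - 3/6635 = 7805/5184 - 3/6635 = 51770623/34395840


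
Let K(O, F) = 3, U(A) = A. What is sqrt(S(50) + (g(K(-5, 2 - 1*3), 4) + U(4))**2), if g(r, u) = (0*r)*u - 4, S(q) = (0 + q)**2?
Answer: 50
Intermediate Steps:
S(q) = q**2
g(r, u) = -4 (g(r, u) = 0*u - 4 = 0 - 4 = -4)
sqrt(S(50) + (g(K(-5, 2 - 1*3), 4) + U(4))**2) = sqrt(50**2 + (-4 + 4)**2) = sqrt(2500 + 0**2) = sqrt(2500 + 0) = sqrt(2500) = 50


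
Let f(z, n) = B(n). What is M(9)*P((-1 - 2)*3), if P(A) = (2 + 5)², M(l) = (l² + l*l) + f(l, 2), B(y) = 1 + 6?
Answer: 8281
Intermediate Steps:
B(y) = 7
f(z, n) = 7
M(l) = 7 + 2*l² (M(l) = (l² + l*l) + 7 = (l² + l²) + 7 = 2*l² + 7 = 7 + 2*l²)
P(A) = 49 (P(A) = 7² = 49)
M(9)*P((-1 - 2)*3) = (7 + 2*9²)*49 = (7 + 2*81)*49 = (7 + 162)*49 = 169*49 = 8281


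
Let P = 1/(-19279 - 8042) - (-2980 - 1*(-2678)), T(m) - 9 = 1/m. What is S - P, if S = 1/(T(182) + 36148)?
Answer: -18098643699551/59929296525 ≈ -302.00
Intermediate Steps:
T(m) = 9 + 1/m
S = 182/6580575 (S = 1/((9 + 1/182) + 36148) = 1/(1639/182 + 36148) = 1/(6580575/182) = 182/6580575 ≈ 2.7657e-5)
P = 8250941/27321 (P = 1/(-27321) - (-2980 + 2678) = -1/27321 - 1*(-302) = -1/27321 + 302 = 8250941/27321 ≈ 302.00)
S - P = 182/6580575 - 1*8250941/27321 = 182/6580575 - 8250941/27321 = -18098643699551/59929296525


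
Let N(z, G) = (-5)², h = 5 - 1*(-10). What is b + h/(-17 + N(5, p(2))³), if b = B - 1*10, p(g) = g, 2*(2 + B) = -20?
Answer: -343361/15608 ≈ -21.999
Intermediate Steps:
B = -12 (B = -2 + (½)*(-20) = -2 - 10 = -12)
h = 15 (h = 5 + 10 = 15)
N(z, G) = 25
b = -22 (b = -12 - 1*10 = -12 - 10 = -22)
b + h/(-17 + N(5, p(2))³) = -22 + 15/(-17 + 25³) = -22 + 15/(-17 + 15625) = -22 + 15/15608 = -343361/15608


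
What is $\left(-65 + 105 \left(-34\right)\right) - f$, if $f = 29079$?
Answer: $-32714$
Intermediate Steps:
$\left(-65 + 105 \left(-34\right)\right) - f = \left(-65 + 105 \left(-34\right)\right) - 29079 = \left(-65 - 3570\right) - 29079 = -3635 - 29079 = -32714$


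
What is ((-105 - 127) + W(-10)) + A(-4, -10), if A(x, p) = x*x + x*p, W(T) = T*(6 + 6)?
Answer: -296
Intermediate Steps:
W(T) = 12*T (W(T) = T*12 = 12*T)
A(x, p) = x² + p*x
((-105 - 127) + W(-10)) + A(-4, -10) = ((-105 - 127) + 12*(-10)) - 4*(-10 - 4) = (-232 - 120) - 4*(-14) = -352 + 56 = -296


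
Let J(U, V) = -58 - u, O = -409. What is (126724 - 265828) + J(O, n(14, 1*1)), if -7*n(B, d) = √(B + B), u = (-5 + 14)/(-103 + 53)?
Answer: -6958091/50 ≈ -1.3916e+5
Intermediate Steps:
u = -9/50 (u = 9/(-50) = 9*(-1/50) = -9/50 ≈ -0.18000)
n(B, d) = -√2*√B/7 (n(B, d) = -√(B + B)/7 = -√2*√B/7)
J(U, V) = -2891/50 (J(U, V) = -58 - 1*(-9/50) = -58 + 9/50 = -2891/50)
(126724 - 265828) + J(O, n(14, 1*1)) = (126724 - 265828) - 2891/50 = -139104 - 2891/50 = -6958091/50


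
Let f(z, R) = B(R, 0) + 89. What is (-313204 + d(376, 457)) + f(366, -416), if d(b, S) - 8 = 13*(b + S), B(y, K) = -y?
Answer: -301862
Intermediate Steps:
f(z, R) = 89 - R (f(z, R) = -R + 89 = 89 - R)
d(b, S) = 8 + 13*S + 13*b (d(b, S) = 8 + 13*(b + S) = 8 + 13*(S + b) = 8 + (13*S + 13*b) = 8 + 13*S + 13*b)
(-313204 + d(376, 457)) + f(366, -416) = (-313204 + (8 + 13*457 + 13*376)) + (89 - 1*(-416)) = (-313204 + (8 + 5941 + 4888)) + (89 + 416) = (-313204 + 10837) + 505 = -302367 + 505 = -301862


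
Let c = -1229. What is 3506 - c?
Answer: 4735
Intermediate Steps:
3506 - c = 3506 - 1*(-1229) = 3506 + 1229 = 4735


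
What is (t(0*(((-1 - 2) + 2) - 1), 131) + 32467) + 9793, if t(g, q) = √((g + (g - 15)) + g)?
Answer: 42260 + I*√15 ≈ 42260.0 + 3.873*I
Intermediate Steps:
t(g, q) = √(-15 + 3*g) (t(g, q) = √((g + (-15 + g)) + g) = √((-15 + 2*g) + g) = √(-15 + 3*g))
(t(0*(((-1 - 2) + 2) - 1), 131) + 32467) + 9793 = (√(-15 + 3*(0*(((-1 - 2) + 2) - 1))) + 32467) + 9793 = (√(-15 + 3*(0*((-3 + 2) - 1))) + 32467) + 9793 = (√(-15 + 3*(0*(-1 - 1))) + 32467) + 9793 = (√(-15 + 3*(0*(-2))) + 32467) + 9793 = (√(-15 + 3*0) + 32467) + 9793 = (√(-15 + 0) + 32467) + 9793 = (√(-15) + 32467) + 9793 = (I*√15 + 32467) + 9793 = (32467 + I*√15) + 9793 = 42260 + I*√15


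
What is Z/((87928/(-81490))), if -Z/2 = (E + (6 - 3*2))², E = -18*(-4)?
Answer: 3641760/379 ≈ 9608.9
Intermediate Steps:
E = 72
Z = -10368 (Z = -2*(72 + (6 - 3*2))² = -2*(72 + (6 - 6))² = -2*(72 + 0)² = -2*72² = -2*5184 = -10368)
Z/((87928/(-81490))) = -10368/(87928/(-81490)) = -10368/(87928*(-1/81490)) = -10368/(-1516/1405) = -10368*(-1405/1516) = 3641760/379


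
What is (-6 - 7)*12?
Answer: -156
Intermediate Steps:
(-6 - 7)*12 = -13*12 = -156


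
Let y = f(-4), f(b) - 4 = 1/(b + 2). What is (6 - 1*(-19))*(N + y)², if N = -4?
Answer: 25/4 ≈ 6.2500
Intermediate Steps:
f(b) = 4 + 1/(2 + b) (f(b) = 4 + 1/(b + 2) = 4 + 1/(2 + b))
y = 7/2 (y = (9 + 4*(-4))/(2 - 4) = (9 - 16)/(-2) = -½*(-7) = 7/2 ≈ 3.5000)
(6 - 1*(-19))*(N + y)² = (6 - 1*(-19))*(-4 + 7/2)² = (6 + 19)*(-½)² = 25*(¼) = 25/4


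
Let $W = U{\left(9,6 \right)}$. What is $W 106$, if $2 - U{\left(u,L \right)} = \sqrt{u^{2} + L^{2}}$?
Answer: $212 - 318 \sqrt{13} \approx -934.57$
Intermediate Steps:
$U{\left(u,L \right)} = 2 - \sqrt{L^{2} + u^{2}}$ ($U{\left(u,L \right)} = 2 - \sqrt{u^{2} + L^{2}} = 2 - \sqrt{L^{2} + u^{2}}$)
$W = 2 - 3 \sqrt{13}$ ($W = 2 - \sqrt{6^{2} + 9^{2}} = 2 - \sqrt{36 + 81} = 2 - \sqrt{117} = 2 - 3 \sqrt{13} \approx -8.8167$)
$W 106 = \left(2 - 3 \sqrt{13}\right) 106 = 212 - 318 \sqrt{13}$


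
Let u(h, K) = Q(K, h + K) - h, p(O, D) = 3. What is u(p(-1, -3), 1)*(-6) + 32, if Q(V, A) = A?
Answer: 26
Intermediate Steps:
u(h, K) = K (u(h, K) = (h + K) - h = (K + h) - h = K)
u(p(-1, -3), 1)*(-6) + 32 = 1*(-6) + 32 = -6 + 32 = 26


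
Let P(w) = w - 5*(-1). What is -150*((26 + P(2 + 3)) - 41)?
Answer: 750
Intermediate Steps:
P(w) = 5 + w (P(w) = w + 5 = 5 + w)
-150*((26 + P(2 + 3)) - 41) = -150*((26 + (5 + (2 + 3))) - 41) = -150*((26 + (5 + 5)) - 41) = -150*((26 + 10) - 41) = -150*(36 - 41) = -150*(-5) = 750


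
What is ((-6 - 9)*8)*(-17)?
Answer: 2040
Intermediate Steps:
((-6 - 9)*8)*(-17) = -15*8*(-17) = -120*(-17) = 2040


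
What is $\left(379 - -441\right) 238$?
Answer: $195160$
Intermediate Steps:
$\left(379 - -441\right) 238 = \left(379 + 441\right) 238 = 820 \cdot 238 = 195160$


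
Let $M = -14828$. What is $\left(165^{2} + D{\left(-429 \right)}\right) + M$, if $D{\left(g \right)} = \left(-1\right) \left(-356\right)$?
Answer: $12753$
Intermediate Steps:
$D{\left(g \right)} = 356$
$\left(165^{2} + D{\left(-429 \right)}\right) + M = \left(165^{2} + 356\right) - 14828 = \left(27225 + 356\right) - 14828 = 27581 - 14828 = 12753$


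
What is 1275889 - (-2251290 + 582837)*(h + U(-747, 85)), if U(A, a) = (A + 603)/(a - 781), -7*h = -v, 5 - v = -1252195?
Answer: 60588197631893/203 ≈ 2.9846e+11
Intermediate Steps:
v = 1252200 (v = 5 - 1*(-1252195) = 5 + 1252195 = 1252200)
h = 1252200/7 (h = -(-1)*1252200/7 = -⅐*(-1252200) = 1252200/7 ≈ 1.7889e+5)
U(A, a) = (603 + A)/(-781 + a)
1275889 - (-2251290 + 582837)*(h + U(-747, 85)) = 1275889 - (-2251290 + 582837)*(1252200/7 + (603 - 747)/(-781 + 85)) = 1275889 - (-1668453)*(1252200/7 - 144/(-696)) = 1275889 - (-1668453)*(1252200/7 - 1/696*(-144)) = 1275889 - (-1668453)*(1252200/7 + 6/29) = 1275889 - (-1668453)*36313842/203 = 1275889 - 1*(-60587938626426/203) = 1275889 + 60587938626426/203 = 60588197631893/203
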